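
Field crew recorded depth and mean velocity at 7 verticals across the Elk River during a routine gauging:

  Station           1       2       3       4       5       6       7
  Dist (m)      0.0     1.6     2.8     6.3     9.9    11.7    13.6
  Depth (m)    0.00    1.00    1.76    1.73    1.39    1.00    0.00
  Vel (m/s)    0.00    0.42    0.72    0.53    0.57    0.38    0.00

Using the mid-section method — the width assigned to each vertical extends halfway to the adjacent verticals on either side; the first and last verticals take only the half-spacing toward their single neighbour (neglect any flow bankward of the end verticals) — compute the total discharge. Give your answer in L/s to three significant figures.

w_2 = (2.8 − 0.0)/2 = 1.4 m; q_2 = 0.42 × 1.00 × 1.4 = 0.5880 m³/s
w_3 = (6.3 − 1.6)/2 = 2.35 m; q_3 = 0.72 × 1.76 × 2.35 = 2.978 m³/s
w_4 = (9.9 − 2.8)/2 = 3.55 m; q_4 = 0.53 × 1.73 × 3.55 = 3.255 m³/s
w_5 = (11.7 − 6.3)/2 = 2.7 m; q_5 = 0.57 × 1.39 × 2.7 = 2.139 m³/s
w_6 = (13.6 − 9.9)/2 = 1.85 m; q_6 = 0.38 × 1.00 × 1.85 = 0.7030 m³/s
Stations 1, 7 contribute zero (depth or velocity is 0).
Q = Σ qᵢ = 9.663 m³/s
= 9.663 × 1000 = 9663 L/s

9660 L/s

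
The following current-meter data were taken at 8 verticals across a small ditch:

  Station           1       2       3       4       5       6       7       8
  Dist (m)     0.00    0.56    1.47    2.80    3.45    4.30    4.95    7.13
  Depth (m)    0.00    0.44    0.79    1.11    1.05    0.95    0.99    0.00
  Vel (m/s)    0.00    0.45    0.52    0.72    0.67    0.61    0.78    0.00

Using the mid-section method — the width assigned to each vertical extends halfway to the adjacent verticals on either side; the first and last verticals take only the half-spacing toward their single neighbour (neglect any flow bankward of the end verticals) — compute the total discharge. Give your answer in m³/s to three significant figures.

w_2 = (1.47 − 0.00)/2 = 0.735 m; q_2 = 0.45 × 0.44 × 0.735 = 0.1455 m³/s
w_3 = (2.80 − 0.56)/2 = 1.12 m; q_3 = 0.52 × 0.79 × 1.12 = 0.4601 m³/s
w_4 = (3.45 − 1.47)/2 = 0.99 m; q_4 = 0.72 × 1.11 × 0.99 = 0.7912 m³/s
w_5 = (4.30 − 2.80)/2 = 0.75 m; q_5 = 0.67 × 1.05 × 0.75 = 0.5276 m³/s
w_6 = (4.95 − 3.45)/2 = 0.75 m; q_6 = 0.61 × 0.95 × 0.75 = 0.4346 m³/s
w_7 = (7.13 − 4.30)/2 = 1.415 m; q_7 = 0.78 × 0.99 × 1.415 = 1.093 m³/s
Stations 1, 8 contribute zero (depth or velocity is 0).
Q = Σ qᵢ = 3.452 m³/s

3.45 m³/s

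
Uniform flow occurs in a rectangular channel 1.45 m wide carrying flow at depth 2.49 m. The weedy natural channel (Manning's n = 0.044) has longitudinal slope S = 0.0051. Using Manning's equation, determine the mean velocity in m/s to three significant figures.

1.10 m/s

A = b·y = 1.45 × 2.49 = 3.611 m²
P = b + 2y = 1.45 + 2×2.49 = 6.430 m
R = A/P = 3.611/6.430 = 0.5615 m
Q = (1/n)·A·R^(2/3)·S^(1/2) = (1/0.044) × 3.611 × 0.5615^(2/3) × 0.0051^(1/2) = 3.988 m³/s
V = Q/A = 3.988/3.611 = 1.105 m/s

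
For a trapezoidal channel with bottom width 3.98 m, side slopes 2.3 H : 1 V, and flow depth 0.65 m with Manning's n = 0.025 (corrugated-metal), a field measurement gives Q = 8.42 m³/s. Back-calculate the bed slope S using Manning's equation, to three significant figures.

0.00902

A = (b + z·y)·y = (3.98 + 2.3×0.65)×0.65 = 3.559 m²
P = b + 2y√(1+z²) = 3.98 + 2×0.65×√(1+2.3²) = 7.240 m
R = A/P = 3.559/7.240 = 0.4915 m
S = (Q·n / (1·A·R^(2/3)))² = (8.42×0.025 / (1×3.559×0.6228))² = 0.009020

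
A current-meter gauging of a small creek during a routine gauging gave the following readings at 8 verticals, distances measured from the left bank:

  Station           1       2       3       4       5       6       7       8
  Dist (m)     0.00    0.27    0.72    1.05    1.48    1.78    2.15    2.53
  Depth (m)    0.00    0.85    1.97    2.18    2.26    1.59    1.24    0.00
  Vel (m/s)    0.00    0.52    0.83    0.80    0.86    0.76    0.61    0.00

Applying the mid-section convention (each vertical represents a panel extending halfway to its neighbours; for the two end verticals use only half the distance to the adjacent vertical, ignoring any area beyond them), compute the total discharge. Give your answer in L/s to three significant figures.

2860 L/s

w_2 = (0.72 − 0.00)/2 = 0.36 m; q_2 = 0.52 × 0.85 × 0.36 = 0.1591 m³/s
w_3 = (1.05 − 0.27)/2 = 0.39 m; q_3 = 0.83 × 1.97 × 0.39 = 0.6377 m³/s
w_4 = (1.48 − 0.72)/2 = 0.38 m; q_4 = 0.80 × 2.18 × 0.38 = 0.6627 m³/s
w_5 = (1.78 − 1.05)/2 = 0.365 m; q_5 = 0.86 × 2.26 × 0.365 = 0.7094 m³/s
w_6 = (2.15 − 1.48)/2 = 0.335 m; q_6 = 0.76 × 1.59 × 0.335 = 0.4048 m³/s
w_7 = (2.53 − 1.78)/2 = 0.375 m; q_7 = 0.61 × 1.24 × 0.375 = 0.2837 m³/s
Stations 1, 8 contribute zero (depth or velocity is 0).
Q = Σ qᵢ = 2.857 m³/s
= 2.857 × 1000 = 2857 L/s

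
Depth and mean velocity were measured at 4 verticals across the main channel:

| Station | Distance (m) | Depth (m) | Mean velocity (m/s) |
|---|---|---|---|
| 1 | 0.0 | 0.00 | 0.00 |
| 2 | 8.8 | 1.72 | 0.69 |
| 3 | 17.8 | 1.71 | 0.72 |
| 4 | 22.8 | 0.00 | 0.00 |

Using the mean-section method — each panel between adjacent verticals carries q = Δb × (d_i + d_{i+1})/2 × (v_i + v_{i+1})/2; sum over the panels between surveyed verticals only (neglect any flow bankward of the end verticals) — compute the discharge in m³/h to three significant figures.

Panel 1-2: Δb = 8.8 m, d̄ = (0.00+1.72)/2 = 0.86, v̄ = (0.00+0.69)/2 = 0.345 → q = 8.8×0.86×0.345 = 2.611 m³/s
Panel 2-3: Δb = 9 m, d̄ = (1.72+1.71)/2 = 1.715, v̄ = (0.69+0.72)/2 = 0.705 → q = 9×1.715×0.705 = 10.88 m³/s
Panel 3-4: Δb = 5 m, d̄ = (1.71+0.00)/2 = 0.855, v̄ = (0.72+0.00)/2 = 0.36 → q = 5×0.855×0.36 = 1.539 m³/s
Q = Σ q = 15.03 m³/s
= 15.03 × 3600 = 54110 m³/h

54100 m³/h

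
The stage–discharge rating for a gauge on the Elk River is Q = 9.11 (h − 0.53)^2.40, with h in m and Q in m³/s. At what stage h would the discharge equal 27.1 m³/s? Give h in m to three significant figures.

h − h₀ = (Q/C)^(1/b) = (27.1/9.11)^(1/2.40) = 1.575 m
h = 0.53 + 1.575 = 2.105 m

2.10 m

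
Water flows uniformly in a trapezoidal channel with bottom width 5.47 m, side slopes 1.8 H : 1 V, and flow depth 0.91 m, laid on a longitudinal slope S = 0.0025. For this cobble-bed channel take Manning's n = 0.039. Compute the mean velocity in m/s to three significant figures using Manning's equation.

A = (b + z·y)·y = (5.47 + 1.8×0.91)×0.91 = 6.468 m²
P = b + 2y√(1+z²) = 5.47 + 2×0.91×√(1+1.8²) = 9.218 m
R = A/P = 6.468/9.218 = 0.7017 m
Q = (1/n)·A·R^(2/3)·S^(1/2) = (1/0.039) × 6.468 × 0.7017^(2/3) × 0.0025^(1/2) = 6.548 m³/s
V = Q/A = 6.548/6.468 = 1.012 m/s

1.01 m/s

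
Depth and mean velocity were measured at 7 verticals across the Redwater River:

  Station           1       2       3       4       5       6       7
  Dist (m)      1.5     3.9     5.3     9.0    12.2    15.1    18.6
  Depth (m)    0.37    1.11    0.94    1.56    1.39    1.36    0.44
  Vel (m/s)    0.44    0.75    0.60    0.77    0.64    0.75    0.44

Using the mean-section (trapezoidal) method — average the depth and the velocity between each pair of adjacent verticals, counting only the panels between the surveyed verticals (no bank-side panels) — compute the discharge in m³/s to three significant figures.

13.2 m³/s

Panel 1-2: Δb = 2.4 m, d̄ = (0.37+1.11)/2 = 0.74, v̄ = (0.44+0.75)/2 = 0.595 → q = 2.4×0.74×0.595 = 1.057 m³/s
Panel 2-3: Δb = 1.4 m, d̄ = (1.11+0.94)/2 = 1.025, v̄ = (0.75+0.60)/2 = 0.675 → q = 1.4×1.025×0.675 = 0.9686 m³/s
Panel 3-4: Δb = 3.7 m, d̄ = (0.94+1.56)/2 = 1.25, v̄ = (0.60+0.77)/2 = 0.685 → q = 3.7×1.25×0.685 = 3.168 m³/s
Panel 4-5: Δb = 3.2 m, d̄ = (1.56+1.39)/2 = 1.475, v̄ = (0.77+0.64)/2 = 0.705 → q = 3.2×1.475×0.705 = 3.328 m³/s
Panel 5-6: Δb = 2.9 m, d̄ = (1.39+1.36)/2 = 1.375, v̄ = (0.64+0.75)/2 = 0.695 → q = 2.9×1.375×0.695 = 2.771 m³/s
Panel 6-7: Δb = 3.5 m, d̄ = (1.36+0.44)/2 = 0.9, v̄ = (0.75+0.44)/2 = 0.595 → q = 3.5×0.9×0.595 = 1.874 m³/s
Q = Σ q = 13.17 m³/s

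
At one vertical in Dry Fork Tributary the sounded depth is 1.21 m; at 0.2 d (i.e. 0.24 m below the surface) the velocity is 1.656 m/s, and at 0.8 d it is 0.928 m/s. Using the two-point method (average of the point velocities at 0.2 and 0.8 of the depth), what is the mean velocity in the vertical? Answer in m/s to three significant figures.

v̄ = (1.656 + 0.928) / 2 = 1.292 m/s

1.29 m/s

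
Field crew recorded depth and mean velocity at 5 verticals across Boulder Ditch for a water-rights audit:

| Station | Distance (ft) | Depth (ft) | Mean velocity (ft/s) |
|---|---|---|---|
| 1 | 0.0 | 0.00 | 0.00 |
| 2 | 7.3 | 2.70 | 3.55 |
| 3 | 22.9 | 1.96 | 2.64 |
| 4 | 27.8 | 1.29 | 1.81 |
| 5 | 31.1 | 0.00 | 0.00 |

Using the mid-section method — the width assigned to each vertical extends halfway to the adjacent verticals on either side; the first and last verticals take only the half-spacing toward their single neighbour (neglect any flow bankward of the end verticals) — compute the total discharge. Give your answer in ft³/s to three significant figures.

w_2 = (22.9 − 0.0)/2 = 11.45 ft; q_2 = 3.55 × 2.70 × 11.45 = 109.7 ft³/s
w_3 = (27.8 − 7.3)/2 = 10.25 ft; q_3 = 2.64 × 1.96 × 10.25 = 53.04 ft³/s
w_4 = (31.1 − 22.9)/2 = 4.1 ft; q_4 = 1.81 × 1.29 × 4.1 = 9.573 ft³/s
Stations 1, 5 contribute zero (depth or velocity is 0).
Q = Σ qᵢ = 172.4 ft³/s

172 ft³/s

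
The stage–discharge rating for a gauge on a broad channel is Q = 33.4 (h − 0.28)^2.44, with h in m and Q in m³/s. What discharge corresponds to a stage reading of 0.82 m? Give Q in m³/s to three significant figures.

7.43 m³/s

Q = 33.4 × (0.82 − 0.28)^2.44 = 33.4 × 0.54^2.44 = 7.427 m³/s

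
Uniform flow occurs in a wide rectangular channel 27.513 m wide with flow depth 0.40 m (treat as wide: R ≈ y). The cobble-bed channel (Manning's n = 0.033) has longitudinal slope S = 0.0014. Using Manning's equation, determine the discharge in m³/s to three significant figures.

6.77 m³/s

A = b·y = 27.513 × 0.40 = 11.01 m²
Wide channel: R ≈ y = 0.40 m
Q = (1/n)·A·R^(2/3)·S^(1/2) = (1/0.033) × 11.01 × 0.4000^(2/3) × 0.0014^(1/2) = 6.774 m³/s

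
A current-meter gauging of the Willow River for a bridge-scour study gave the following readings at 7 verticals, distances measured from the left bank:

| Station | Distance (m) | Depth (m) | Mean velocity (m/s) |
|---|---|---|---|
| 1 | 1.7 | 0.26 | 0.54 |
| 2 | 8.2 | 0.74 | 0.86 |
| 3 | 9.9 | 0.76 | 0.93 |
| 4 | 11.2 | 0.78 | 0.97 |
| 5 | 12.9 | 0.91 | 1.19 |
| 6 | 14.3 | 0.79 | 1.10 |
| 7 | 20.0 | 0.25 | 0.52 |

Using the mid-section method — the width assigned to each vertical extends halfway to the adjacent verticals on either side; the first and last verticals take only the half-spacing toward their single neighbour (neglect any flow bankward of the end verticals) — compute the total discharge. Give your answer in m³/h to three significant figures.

w_1 = (8.2 − 1.7)/2 = 3.25 m; q_1 = 0.54 × 0.26 × 3.25 = 0.4563 m³/s
w_2 = (9.9 − 1.7)/2 = 4.1 m; q_2 = 0.86 × 0.74 × 4.1 = 2.609 m³/s
w_3 = (11.2 − 8.2)/2 = 1.5 m; q_3 = 0.93 × 0.76 × 1.5 = 1.060 m³/s
w_4 = (12.9 − 9.9)/2 = 1.5 m; q_4 = 0.97 × 0.78 × 1.5 = 1.135 m³/s
w_5 = (14.3 − 11.2)/2 = 1.55 m; q_5 = 1.19 × 0.91 × 1.55 = 1.678 m³/s
w_6 = (20.0 − 12.9)/2 = 3.55 m; q_6 = 1.10 × 0.79 × 3.55 = 3.085 m³/s
w_7 = (20.0 − 14.3)/2 = 2.85 m; q_7 = 0.52 × 0.25 × 2.85 = 0.3705 m³/s
Q = Σ qᵢ = 10.39 m³/s
= 10.39 × 3600 = 37420 m³/h

37400 m³/h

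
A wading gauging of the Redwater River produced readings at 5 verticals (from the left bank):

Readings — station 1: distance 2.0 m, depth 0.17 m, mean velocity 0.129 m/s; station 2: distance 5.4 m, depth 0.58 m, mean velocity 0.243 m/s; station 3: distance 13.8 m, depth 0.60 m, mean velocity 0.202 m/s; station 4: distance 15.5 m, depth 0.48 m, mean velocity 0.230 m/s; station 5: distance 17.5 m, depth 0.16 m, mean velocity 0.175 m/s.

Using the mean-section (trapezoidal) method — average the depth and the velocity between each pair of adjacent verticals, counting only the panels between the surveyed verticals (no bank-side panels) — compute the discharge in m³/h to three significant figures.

Panel 1-2: Δb = 3.4 m, d̄ = (0.17+0.58)/2 = 0.375, v̄ = (0.129+0.243)/2 = 0.186 → q = 3.4×0.375×0.186 = 0.2372 m³/s
Panel 2-3: Δb = 8.4 m, d̄ = (0.58+0.60)/2 = 0.59, v̄ = (0.243+0.202)/2 = 0.2225 → q = 8.4×0.59×0.2225 = 1.103 m³/s
Panel 3-4: Δb = 1.7 m, d̄ = (0.60+0.48)/2 = 0.54, v̄ = (0.202+0.230)/2 = 0.216 → q = 1.7×0.54×0.216 = 0.1983 m³/s
Panel 4-5: Δb = 2 m, d̄ = (0.48+0.16)/2 = 0.32, v̄ = (0.230+0.175)/2 = 0.2025 → q = 2×0.32×0.2025 = 0.1296 m³/s
Q = Σ q = 1.668 m³/s
= 1.668 × 3600 = 6004 m³/h

6000 m³/h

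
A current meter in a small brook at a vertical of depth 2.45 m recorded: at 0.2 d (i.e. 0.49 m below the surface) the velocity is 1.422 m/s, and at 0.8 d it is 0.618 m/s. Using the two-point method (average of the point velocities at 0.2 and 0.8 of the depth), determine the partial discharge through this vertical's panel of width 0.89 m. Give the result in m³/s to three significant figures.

v̄ = (1.422 + 0.618) / 2 = 1.020 m/s
q = v̄ × d × w = 1.020 × 2.45 × 0.89 = 2.224 m³/s

2.22 m³/s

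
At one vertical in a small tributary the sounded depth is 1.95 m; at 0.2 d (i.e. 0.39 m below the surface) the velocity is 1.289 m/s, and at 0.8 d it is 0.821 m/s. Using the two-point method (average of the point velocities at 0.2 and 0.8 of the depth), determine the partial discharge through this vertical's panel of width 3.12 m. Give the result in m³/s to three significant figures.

6.42 m³/s

v̄ = (1.289 + 0.821) / 2 = 1.055 m/s
q = v̄ × d × w = 1.055 × 1.95 × 3.12 = 6.419 m³/s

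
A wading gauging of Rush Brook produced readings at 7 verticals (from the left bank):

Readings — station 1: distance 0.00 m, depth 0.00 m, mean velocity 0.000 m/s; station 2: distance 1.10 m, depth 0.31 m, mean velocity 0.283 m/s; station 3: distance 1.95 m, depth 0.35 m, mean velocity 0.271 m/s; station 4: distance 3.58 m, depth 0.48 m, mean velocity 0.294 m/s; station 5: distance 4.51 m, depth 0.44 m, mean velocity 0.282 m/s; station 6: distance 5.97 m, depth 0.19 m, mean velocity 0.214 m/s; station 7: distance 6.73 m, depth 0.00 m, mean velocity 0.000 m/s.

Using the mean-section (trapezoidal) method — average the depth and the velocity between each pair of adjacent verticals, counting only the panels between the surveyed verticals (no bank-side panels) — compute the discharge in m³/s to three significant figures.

Panel 1-2: Δb = 1.1 m, d̄ = (0.00+0.31)/2 = 0.155, v̄ = (0.000+0.283)/2 = 0.1415 → q = 1.1×0.155×0.1415 = 0.02413 m³/s
Panel 2-3: Δb = 0.85 m, d̄ = (0.31+0.35)/2 = 0.33, v̄ = (0.283+0.271)/2 = 0.277 → q = 0.85×0.33×0.277 = 0.07770 m³/s
Panel 3-4: Δb = 1.63 m, d̄ = (0.35+0.48)/2 = 0.415, v̄ = (0.271+0.294)/2 = 0.2825 → q = 1.63×0.415×0.2825 = 0.1911 m³/s
Panel 4-5: Δb = 0.93 m, d̄ = (0.48+0.44)/2 = 0.46, v̄ = (0.294+0.282)/2 = 0.288 → q = 0.93×0.46×0.288 = 0.1232 m³/s
Panel 5-6: Δb = 1.46 m, d̄ = (0.44+0.19)/2 = 0.315, v̄ = (0.282+0.214)/2 = 0.248 → q = 1.46×0.315×0.248 = 0.1141 m³/s
Panel 6-7: Δb = 0.76 m, d̄ = (0.19+0.00)/2 = 0.095, v̄ = (0.214+0.000)/2 = 0.107 → q = 0.76×0.095×0.107 = 0.007725 m³/s
Q = Σ q = 0.5379 m³/s

0.538 m³/s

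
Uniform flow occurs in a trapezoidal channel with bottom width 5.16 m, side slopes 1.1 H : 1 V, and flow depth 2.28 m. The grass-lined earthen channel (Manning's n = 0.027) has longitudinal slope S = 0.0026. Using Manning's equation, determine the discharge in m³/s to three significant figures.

A = (b + z·y)·y = (5.16 + 1.1×2.28)×2.28 = 17.48 m²
P = b + 2y√(1+z²) = 5.16 + 2×2.28×√(1+1.1²) = 11.94 m
R = A/P = 17.48/11.94 = 1.464 m
Q = (1/n)·A·R^(2/3)·S^(1/2) = (1/0.027) × 17.48 × 1.464^(2/3) × 0.0026^(1/2) = 42.58 m³/s

42.6 m³/s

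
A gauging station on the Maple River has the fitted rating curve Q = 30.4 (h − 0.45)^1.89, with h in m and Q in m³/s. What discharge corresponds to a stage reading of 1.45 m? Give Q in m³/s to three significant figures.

30.4 m³/s

Q = 30.4 × (1.45 − 0.45)^1.89 = 30.4 × 1^1.89 = 30.40 m³/s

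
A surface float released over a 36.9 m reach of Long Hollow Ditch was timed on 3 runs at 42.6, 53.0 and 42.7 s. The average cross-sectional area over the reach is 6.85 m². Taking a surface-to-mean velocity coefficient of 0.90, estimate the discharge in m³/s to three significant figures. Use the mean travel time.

t̄ = (42.6 + 53.0 + 42.7) / 3 = 46.1 s
v_surface = L / t̄ = 36.9 / 46.1 = 0.8004 m/s
v_mean = 0.90 × 0.8004 = 0.7204 m/s
Q = A × v_mean = 6.85 × 0.7204 = 4.935 m³/s

4.93 m³/s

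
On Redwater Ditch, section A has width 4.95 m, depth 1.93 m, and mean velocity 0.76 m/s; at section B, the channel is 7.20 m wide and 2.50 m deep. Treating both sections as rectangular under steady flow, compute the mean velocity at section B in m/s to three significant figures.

Q = A₁V₁ = (4.95×1.93) × 0.76 = 7.261 m³/s
A₂ = 7.20 × 2.50 = 18.00 m²
V₂ = Q/A₂ = 7.261/18.00 = 0.4034 m/s

0.403 m/s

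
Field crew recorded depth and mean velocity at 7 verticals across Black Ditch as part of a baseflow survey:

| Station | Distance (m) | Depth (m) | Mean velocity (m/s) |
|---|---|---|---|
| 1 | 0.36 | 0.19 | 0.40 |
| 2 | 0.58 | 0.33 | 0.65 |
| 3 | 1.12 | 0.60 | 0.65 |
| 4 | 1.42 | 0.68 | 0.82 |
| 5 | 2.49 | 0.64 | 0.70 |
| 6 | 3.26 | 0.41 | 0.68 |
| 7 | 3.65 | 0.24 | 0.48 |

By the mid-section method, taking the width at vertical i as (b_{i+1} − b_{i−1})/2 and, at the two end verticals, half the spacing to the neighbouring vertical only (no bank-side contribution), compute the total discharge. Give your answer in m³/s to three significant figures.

w_1 = (0.58 − 0.36)/2 = 0.11 m; q_1 = 0.40 × 0.19 × 0.11 = 0.008360 m³/s
w_2 = (1.12 − 0.36)/2 = 0.38 m; q_2 = 0.65 × 0.33 × 0.38 = 0.08151 m³/s
w_3 = (1.42 − 0.58)/2 = 0.42 m; q_3 = 0.65 × 0.60 × 0.42 = 0.1638 m³/s
w_4 = (2.49 − 1.12)/2 = 0.685 m; q_4 = 0.82 × 0.68 × 0.685 = 0.3820 m³/s
w_5 = (3.26 − 1.42)/2 = 0.92 m; q_5 = 0.70 × 0.64 × 0.92 = 0.4122 m³/s
w_6 = (3.65 − 2.49)/2 = 0.58 m; q_6 = 0.68 × 0.41 × 0.58 = 0.1617 m³/s
w_7 = (3.65 − 3.26)/2 = 0.195 m; q_7 = 0.48 × 0.24 × 0.195 = 0.02246 m³/s
Q = Σ qᵢ = 1.232 m³/s

1.23 m³/s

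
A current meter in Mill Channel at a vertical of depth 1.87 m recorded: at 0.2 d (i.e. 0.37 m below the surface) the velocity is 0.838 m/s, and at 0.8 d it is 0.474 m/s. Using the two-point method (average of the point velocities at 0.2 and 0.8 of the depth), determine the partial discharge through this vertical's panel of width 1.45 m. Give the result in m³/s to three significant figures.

v̄ = (0.838 + 0.474) / 2 = 0.6560 m/s
q = v̄ × d × w = 0.6560 × 1.87 × 1.45 = 1.779 m³/s

1.78 m³/s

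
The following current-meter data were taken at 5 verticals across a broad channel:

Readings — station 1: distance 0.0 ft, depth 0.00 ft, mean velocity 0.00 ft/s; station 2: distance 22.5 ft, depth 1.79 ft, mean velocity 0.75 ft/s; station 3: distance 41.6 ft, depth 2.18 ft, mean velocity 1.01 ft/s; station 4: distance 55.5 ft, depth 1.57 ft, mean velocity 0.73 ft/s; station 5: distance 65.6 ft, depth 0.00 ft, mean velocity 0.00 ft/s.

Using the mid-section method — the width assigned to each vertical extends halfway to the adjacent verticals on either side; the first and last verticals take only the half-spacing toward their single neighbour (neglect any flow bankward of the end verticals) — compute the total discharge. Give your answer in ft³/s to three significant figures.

78.0 ft³/s

w_2 = (41.6 − 0.0)/2 = 20.8 ft; q_2 = 0.75 × 1.79 × 20.8 = 27.92 ft³/s
w_3 = (55.5 − 22.5)/2 = 16.5 ft; q_3 = 1.01 × 2.18 × 16.5 = 36.33 ft³/s
w_4 = (65.6 − 41.6)/2 = 12 ft; q_4 = 0.73 × 1.57 × 12 = 13.75 ft³/s
Stations 1, 5 contribute zero (depth or velocity is 0).
Q = Σ qᵢ = 78.01 ft³/s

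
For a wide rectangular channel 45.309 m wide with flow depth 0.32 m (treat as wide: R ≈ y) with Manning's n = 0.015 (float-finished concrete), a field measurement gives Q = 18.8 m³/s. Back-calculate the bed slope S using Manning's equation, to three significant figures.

0.00173

A = b·y = 45.309 × 0.32 = 14.50 m²
Wide channel: R ≈ y = 0.32 m
S = (Q·n / (1·A·R^(2/3)))² = (18.8×0.015 / (1×14.50×0.4678))² = 0.001728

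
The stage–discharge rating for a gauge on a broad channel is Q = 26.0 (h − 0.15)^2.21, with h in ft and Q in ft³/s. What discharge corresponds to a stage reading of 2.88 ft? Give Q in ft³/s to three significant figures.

Q = 26.0 × (2.88 − 0.15)^2.21 = 26.0 × 2.73^2.21 = 239.3 ft³/s

239 ft³/s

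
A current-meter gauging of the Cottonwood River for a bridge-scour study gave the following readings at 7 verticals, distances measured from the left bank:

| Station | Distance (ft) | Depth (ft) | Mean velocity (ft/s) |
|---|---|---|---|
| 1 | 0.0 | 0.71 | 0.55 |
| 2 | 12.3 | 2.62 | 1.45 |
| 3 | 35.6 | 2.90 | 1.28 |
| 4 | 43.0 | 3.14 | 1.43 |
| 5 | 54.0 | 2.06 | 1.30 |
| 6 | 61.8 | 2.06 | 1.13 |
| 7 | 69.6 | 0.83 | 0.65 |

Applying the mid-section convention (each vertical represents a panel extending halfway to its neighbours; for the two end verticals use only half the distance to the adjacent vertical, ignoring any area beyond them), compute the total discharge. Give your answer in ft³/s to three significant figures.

w_1 = (12.3 − 0.0)/2 = 6.15 ft; q_1 = 0.55 × 0.71 × 6.15 = 2.402 ft³/s
w_2 = (35.6 − 0.0)/2 = 17.8 ft; q_2 = 1.45 × 2.62 × 17.8 = 67.62 ft³/s
w_3 = (43.0 − 12.3)/2 = 15.35 ft; q_3 = 1.28 × 2.90 × 15.35 = 56.98 ft³/s
w_4 = (54.0 − 35.6)/2 = 9.2 ft; q_4 = 1.43 × 3.14 × 9.2 = 41.31 ft³/s
w_5 = (61.8 − 43.0)/2 = 9.4 ft; q_5 = 1.30 × 2.06 × 9.4 = 25.17 ft³/s
w_6 = (69.6 − 54.0)/2 = 7.8 ft; q_6 = 1.13 × 2.06 × 7.8 = 18.16 ft³/s
w_7 = (69.6 − 61.8)/2 = 3.9 ft; q_7 = 0.65 × 0.83 × 3.9 = 2.104 ft³/s
Q = Σ qᵢ = 213.7 ft³/s

214 ft³/s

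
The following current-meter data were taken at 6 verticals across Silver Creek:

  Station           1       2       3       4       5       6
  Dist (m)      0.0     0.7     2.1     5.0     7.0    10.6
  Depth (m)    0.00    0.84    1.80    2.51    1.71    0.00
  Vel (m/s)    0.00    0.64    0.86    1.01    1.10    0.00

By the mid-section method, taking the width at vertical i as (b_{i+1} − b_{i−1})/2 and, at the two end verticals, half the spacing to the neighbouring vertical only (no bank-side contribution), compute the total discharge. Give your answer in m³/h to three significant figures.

w_2 = (2.1 − 0.0)/2 = 1.05 m; q_2 = 0.64 × 0.84 × 1.05 = 0.5645 m³/s
w_3 = (5.0 − 0.7)/2 = 2.15 m; q_3 = 0.86 × 1.80 × 2.15 = 3.328 m³/s
w_4 = (7.0 − 2.1)/2 = 2.45 m; q_4 = 1.01 × 2.51 × 2.45 = 6.211 m³/s
w_5 = (10.6 − 5.0)/2 = 2.8 m; q_5 = 1.10 × 1.71 × 2.8 = 5.267 m³/s
Stations 1, 6 contribute zero (depth or velocity is 0).
Q = Σ qᵢ = 15.37 m³/s
= 15.37 × 3600 = 55330 m³/h

55300 m³/h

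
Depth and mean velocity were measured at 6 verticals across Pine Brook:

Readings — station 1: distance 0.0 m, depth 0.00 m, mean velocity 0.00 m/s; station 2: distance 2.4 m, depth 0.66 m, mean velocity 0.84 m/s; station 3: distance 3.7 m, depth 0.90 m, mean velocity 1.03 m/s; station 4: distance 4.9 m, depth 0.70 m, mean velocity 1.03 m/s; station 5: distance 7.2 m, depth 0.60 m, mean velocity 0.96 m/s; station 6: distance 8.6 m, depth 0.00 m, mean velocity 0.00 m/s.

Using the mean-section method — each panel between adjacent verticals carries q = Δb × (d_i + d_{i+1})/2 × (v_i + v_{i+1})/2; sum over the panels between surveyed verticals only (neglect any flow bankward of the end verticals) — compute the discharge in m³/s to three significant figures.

3.96 m³/s

Panel 1-2: Δb = 2.4 m, d̄ = (0.00+0.66)/2 = 0.33, v̄ = (0.00+0.84)/2 = 0.42 → q = 2.4×0.33×0.42 = 0.3326 m³/s
Panel 2-3: Δb = 1.3 m, d̄ = (0.66+0.90)/2 = 0.78, v̄ = (0.84+1.03)/2 = 0.935 → q = 1.3×0.78×0.935 = 0.9481 m³/s
Panel 3-4: Δb = 1.2 m, d̄ = (0.90+0.70)/2 = 0.8, v̄ = (1.03+1.03)/2 = 1.03 → q = 1.2×0.8×1.03 = 0.9888 m³/s
Panel 4-5: Δb = 2.3 m, d̄ = (0.70+0.60)/2 = 0.65, v̄ = (1.03+0.96)/2 = 0.995 → q = 2.3×0.65×0.995 = 1.488 m³/s
Panel 5-6: Δb = 1.4 m, d̄ = (0.60+0.00)/2 = 0.3, v̄ = (0.96+0.00)/2 = 0.48 → q = 1.4×0.3×0.48 = 0.2016 m³/s
Q = Σ q = 3.959 m³/s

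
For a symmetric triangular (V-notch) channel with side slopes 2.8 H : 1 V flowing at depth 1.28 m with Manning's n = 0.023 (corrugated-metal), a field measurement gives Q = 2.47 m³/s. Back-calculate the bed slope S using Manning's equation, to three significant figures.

0.000301

A = z·y² = 2.8×1.28² = 4.588 m²
P = 2y√(1+z²) = 2×1.28×√(1+2.8²) = 7.611 m
R = A/P = 4.588/7.611 = 0.6027 m
S = (Q·n / (1·A·R^(2/3)))² = (2.47×0.023 / (1×4.588×0.7135))² = 0.0003012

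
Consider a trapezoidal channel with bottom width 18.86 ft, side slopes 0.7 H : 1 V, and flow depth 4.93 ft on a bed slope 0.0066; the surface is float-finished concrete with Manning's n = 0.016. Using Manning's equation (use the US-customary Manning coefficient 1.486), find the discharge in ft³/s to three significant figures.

A = (b + z·y)·y = (18.86 + 0.7×4.93)×4.93 = 110.0 ft²
P = b + 2y√(1+z²) = 18.86 + 2×4.93×√(1+0.7²) = 30.90 ft
R = A/P = 110.0/30.90 = 3.560 ft
Q = (1.486/n)·A·R^(2/3)·S^(1/2) = (1.486/0.016) × 110.0 × 3.560^(2/3) × 0.0066^(1/2) = 1935 ft³/s

1940 ft³/s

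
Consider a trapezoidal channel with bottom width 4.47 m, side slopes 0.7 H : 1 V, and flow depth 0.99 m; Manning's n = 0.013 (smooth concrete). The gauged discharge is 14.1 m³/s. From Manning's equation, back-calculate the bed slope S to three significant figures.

A = (b + z·y)·y = (4.47 + 0.7×0.99)×0.99 = 5.111 m²
P = b + 2y√(1+z²) = 4.47 + 2×0.99×√(1+0.7²) = 6.887 m
R = A/P = 5.111/6.887 = 0.7422 m
S = (Q·n / (1·A·R^(2/3)))² = (14.1×0.013 / (1×5.111×0.8197))² = 0.001914

0.00191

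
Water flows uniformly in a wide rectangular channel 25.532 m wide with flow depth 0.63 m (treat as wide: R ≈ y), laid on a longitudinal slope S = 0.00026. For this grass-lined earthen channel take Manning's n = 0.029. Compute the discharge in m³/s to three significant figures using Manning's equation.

6.57 m³/s

A = b·y = 25.532 × 0.63 = 16.09 m²
Wide channel: R ≈ y = 0.63 m
Q = (1/n)·A·R^(2/3)·S^(1/2) = (1/0.029) × 16.09 × 0.6300^(2/3) × 0.00026^(1/2) = 6.573 m³/s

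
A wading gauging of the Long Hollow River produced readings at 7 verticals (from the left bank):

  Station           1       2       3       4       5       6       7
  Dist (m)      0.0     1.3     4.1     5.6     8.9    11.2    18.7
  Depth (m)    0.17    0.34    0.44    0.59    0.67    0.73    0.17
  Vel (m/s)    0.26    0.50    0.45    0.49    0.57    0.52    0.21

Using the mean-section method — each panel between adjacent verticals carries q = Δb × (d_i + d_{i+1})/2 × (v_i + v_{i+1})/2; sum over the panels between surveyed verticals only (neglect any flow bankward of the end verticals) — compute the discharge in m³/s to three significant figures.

4.22 m³/s

Panel 1-2: Δb = 1.3 m, d̄ = (0.17+0.34)/2 = 0.255, v̄ = (0.26+0.50)/2 = 0.38 → q = 1.3×0.255×0.38 = 0.1260 m³/s
Panel 2-3: Δb = 2.8 m, d̄ = (0.34+0.44)/2 = 0.39, v̄ = (0.50+0.45)/2 = 0.475 → q = 2.8×0.39×0.475 = 0.5187 m³/s
Panel 3-4: Δb = 1.5 m, d̄ = (0.44+0.59)/2 = 0.515, v̄ = (0.45+0.49)/2 = 0.47 → q = 1.5×0.515×0.47 = 0.3631 m³/s
Panel 4-5: Δb = 3.3 m, d̄ = (0.59+0.67)/2 = 0.63, v̄ = (0.49+0.57)/2 = 0.53 → q = 3.3×0.63×0.53 = 1.102 m³/s
Panel 5-6: Δb = 2.3 m, d̄ = (0.67+0.73)/2 = 0.7, v̄ = (0.57+0.52)/2 = 0.545 → q = 2.3×0.7×0.545 = 0.8775 m³/s
Panel 6-7: Δb = 7.5 m, d̄ = (0.73+0.17)/2 = 0.45, v̄ = (0.52+0.21)/2 = 0.365 → q = 7.5×0.45×0.365 = 1.232 m³/s
Q = Σ q = 4.219 m³/s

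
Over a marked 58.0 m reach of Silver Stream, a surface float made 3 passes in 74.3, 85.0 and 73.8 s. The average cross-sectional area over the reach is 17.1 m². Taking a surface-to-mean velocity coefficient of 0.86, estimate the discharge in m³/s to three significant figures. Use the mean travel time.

t̄ = (74.3 + 85.0 + 73.8) / 3 = 77.7 s
v_surface = L / t̄ = 58.0 / 77.7 = 0.7465 m/s
v_mean = 0.86 × 0.7465 = 0.6420 m/s
Q = A × v_mean = 17.1 × 0.6420 = 10.98 m³/s

11.0 m³/s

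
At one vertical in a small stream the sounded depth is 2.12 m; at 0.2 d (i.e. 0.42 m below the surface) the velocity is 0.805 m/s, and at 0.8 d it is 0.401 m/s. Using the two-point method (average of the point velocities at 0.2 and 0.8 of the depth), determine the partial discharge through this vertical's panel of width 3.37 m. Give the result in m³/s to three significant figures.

4.31 m³/s

v̄ = (0.805 + 0.401) / 2 = 0.6030 m/s
q = v̄ × d × w = 0.6030 × 2.12 × 3.37 = 4.308 m³/s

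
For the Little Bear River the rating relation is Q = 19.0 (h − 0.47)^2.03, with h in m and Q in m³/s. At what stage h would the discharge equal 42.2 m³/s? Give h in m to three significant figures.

h − h₀ = (Q/C)^(1/b) = (42.2/19.0)^(1/2.03) = 1.482 m
h = 0.47 + 1.482 = 1.952 m

1.95 m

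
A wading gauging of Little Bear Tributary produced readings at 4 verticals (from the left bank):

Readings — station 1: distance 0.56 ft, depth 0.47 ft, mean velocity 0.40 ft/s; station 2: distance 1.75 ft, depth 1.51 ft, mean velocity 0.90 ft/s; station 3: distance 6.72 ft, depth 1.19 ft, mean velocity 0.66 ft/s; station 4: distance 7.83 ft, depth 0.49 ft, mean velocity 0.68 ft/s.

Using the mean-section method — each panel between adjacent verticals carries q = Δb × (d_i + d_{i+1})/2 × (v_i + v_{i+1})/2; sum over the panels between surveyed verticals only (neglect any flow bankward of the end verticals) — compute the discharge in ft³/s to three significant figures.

Panel 1-2: Δb = 1.19 ft, d̄ = (0.47+1.51)/2 = 0.99, v̄ = (0.40+0.90)/2 = 0.65 → q = 1.19×0.99×0.65 = 0.7658 ft³/s
Panel 2-3: Δb = 4.97 ft, d̄ = (1.51+1.19)/2 = 1.35, v̄ = (0.90+0.66)/2 = 0.78 → q = 4.97×1.35×0.78 = 5.233 ft³/s
Panel 3-4: Δb = 1.11 ft, d̄ = (1.19+0.49)/2 = 0.84, v̄ = (0.66+0.68)/2 = 0.67 → q = 1.11×0.84×0.67 = 0.6247 ft³/s
Q = Σ q = 6.624 ft³/s

6.62 ft³/s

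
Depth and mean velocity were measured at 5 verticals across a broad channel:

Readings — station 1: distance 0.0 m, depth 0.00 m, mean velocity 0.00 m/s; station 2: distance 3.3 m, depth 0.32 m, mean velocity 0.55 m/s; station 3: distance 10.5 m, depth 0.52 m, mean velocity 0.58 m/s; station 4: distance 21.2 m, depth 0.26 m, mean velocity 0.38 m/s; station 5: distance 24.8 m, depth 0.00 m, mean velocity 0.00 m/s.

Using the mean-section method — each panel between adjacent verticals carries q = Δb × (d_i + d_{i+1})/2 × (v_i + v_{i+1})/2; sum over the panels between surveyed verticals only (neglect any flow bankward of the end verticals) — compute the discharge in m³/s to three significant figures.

Panel 1-2: Δb = 3.3 m, d̄ = (0.00+0.32)/2 = 0.16, v̄ = (0.00+0.55)/2 = 0.275 → q = 3.3×0.16×0.275 = 0.1452 m³/s
Panel 2-3: Δb = 7.2 m, d̄ = (0.32+0.52)/2 = 0.42, v̄ = (0.55+0.58)/2 = 0.565 → q = 7.2×0.42×0.565 = 1.709 m³/s
Panel 3-4: Δb = 10.7 m, d̄ = (0.52+0.26)/2 = 0.39, v̄ = (0.58+0.38)/2 = 0.48 → q = 10.7×0.39×0.48 = 2.003 m³/s
Panel 4-5: Δb = 3.6 m, d̄ = (0.26+0.00)/2 = 0.13, v̄ = (0.38+0.00)/2 = 0.19 → q = 3.6×0.13×0.19 = 0.08892 m³/s
Q = Σ q = 3.946 m³/s

3.95 m³/s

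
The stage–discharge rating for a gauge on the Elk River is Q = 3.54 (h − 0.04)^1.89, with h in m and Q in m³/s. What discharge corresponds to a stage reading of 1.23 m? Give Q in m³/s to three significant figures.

4.92 m³/s

Q = 3.54 × (1.23 − 0.04)^1.89 = 3.54 × 1.19^1.89 = 4.918 m³/s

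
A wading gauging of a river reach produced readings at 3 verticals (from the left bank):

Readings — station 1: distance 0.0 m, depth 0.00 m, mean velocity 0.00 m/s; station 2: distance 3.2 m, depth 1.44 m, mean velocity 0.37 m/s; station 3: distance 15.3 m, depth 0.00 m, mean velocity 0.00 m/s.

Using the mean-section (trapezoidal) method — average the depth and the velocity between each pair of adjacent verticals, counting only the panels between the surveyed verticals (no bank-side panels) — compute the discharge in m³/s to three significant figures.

Panel 1-2: Δb = 3.2 m, d̄ = (0.00+1.44)/2 = 0.72, v̄ = (0.00+0.37)/2 = 0.185 → q = 3.2×0.72×0.185 = 0.4262 m³/s
Panel 2-3: Δb = 12.1 m, d̄ = (1.44+0.00)/2 = 0.72, v̄ = (0.37+0.00)/2 = 0.185 → q = 12.1×0.72×0.185 = 1.612 m³/s
Q = Σ q = 2.038 m³/s

2.04 m³/s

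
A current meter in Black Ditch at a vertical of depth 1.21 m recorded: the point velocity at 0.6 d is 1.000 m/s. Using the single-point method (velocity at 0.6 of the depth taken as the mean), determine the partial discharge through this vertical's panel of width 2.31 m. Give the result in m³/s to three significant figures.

v̄ = v₀.₆ = 1.000 m/s
q = v̄ × d × w = 1.000 × 1.21 × 2.31 = 2.795 m³/s

2.80 m³/s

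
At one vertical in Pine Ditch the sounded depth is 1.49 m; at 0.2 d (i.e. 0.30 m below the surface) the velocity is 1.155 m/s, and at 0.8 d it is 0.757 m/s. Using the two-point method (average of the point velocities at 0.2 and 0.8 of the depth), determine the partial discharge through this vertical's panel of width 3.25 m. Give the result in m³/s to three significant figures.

v̄ = (1.155 + 0.757) / 2 = 0.9560 m/s
q = v̄ × d × w = 0.9560 × 1.49 × 3.25 = 4.629 m³/s

4.63 m³/s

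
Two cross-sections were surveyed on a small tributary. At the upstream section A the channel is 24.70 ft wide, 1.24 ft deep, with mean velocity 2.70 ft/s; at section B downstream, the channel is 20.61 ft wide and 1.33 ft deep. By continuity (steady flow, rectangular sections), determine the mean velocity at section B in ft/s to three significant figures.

Q = A₁V₁ = (24.70×1.24) × 2.70 = 82.70 ft³/s
A₂ = 20.61 × 1.33 = 27.41 ft²
V₂ = Q/A₂ = 82.70/27.41 = 3.017 ft/s

3.02 ft/s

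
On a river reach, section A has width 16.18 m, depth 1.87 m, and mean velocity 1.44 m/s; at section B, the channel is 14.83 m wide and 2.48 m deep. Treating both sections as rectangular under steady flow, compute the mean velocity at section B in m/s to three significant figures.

1.18 m/s

Q = A₁V₁ = (16.18×1.87) × 1.44 = 43.57 m³/s
A₂ = 14.83 × 2.48 = 36.78 m²
V₂ = Q/A₂ = 43.57/36.78 = 1.185 m/s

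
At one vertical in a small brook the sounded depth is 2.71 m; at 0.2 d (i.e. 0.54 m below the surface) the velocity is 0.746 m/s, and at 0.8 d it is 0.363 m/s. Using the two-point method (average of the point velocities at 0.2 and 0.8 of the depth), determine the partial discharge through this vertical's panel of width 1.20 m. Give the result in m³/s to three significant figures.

1.80 m³/s

v̄ = (0.746 + 0.363) / 2 = 0.5545 m/s
q = v̄ × d × w = 0.5545 × 2.71 × 1.20 = 1.803 m³/s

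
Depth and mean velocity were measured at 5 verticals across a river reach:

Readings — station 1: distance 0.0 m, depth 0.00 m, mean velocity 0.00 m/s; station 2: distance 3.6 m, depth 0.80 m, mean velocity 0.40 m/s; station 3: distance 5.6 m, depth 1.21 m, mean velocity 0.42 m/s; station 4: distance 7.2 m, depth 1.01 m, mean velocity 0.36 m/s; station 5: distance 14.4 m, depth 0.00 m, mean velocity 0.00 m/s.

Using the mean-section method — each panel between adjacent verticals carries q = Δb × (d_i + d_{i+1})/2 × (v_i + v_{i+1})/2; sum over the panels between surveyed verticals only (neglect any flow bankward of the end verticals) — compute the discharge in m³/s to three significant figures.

Panel 1-2: Δb = 3.6 m, d̄ = (0.00+0.80)/2 = 0.4, v̄ = (0.00+0.40)/2 = 0.2 → q = 3.6×0.4×0.2 = 0.2880 m³/s
Panel 2-3: Δb = 2 m, d̄ = (0.80+1.21)/2 = 1.005, v̄ = (0.40+0.42)/2 = 0.41 → q = 2×1.005×0.41 = 0.8241 m³/s
Panel 3-4: Δb = 1.6 m, d̄ = (1.21+1.01)/2 = 1.11, v̄ = (0.42+0.36)/2 = 0.39 → q = 1.6×1.11×0.39 = 0.6926 m³/s
Panel 4-5: Δb = 7.2 m, d̄ = (1.01+0.00)/2 = 0.505, v̄ = (0.36+0.00)/2 = 0.18 → q = 7.2×0.505×0.18 = 0.6545 m³/s
Q = Σ q = 2.459 m³/s

2.46 m³/s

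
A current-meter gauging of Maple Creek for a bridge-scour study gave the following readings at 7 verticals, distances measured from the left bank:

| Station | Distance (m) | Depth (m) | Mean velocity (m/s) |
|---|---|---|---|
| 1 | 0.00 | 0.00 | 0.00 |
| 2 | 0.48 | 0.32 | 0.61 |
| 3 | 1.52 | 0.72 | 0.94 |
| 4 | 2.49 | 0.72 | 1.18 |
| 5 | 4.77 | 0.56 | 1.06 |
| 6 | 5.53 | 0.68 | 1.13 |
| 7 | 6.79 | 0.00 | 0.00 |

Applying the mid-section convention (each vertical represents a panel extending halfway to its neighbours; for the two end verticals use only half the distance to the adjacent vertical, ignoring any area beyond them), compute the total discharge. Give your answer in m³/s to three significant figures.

w_2 = (1.52 − 0.00)/2 = 0.76 m; q_2 = 0.61 × 0.32 × 0.76 = 0.1484 m³/s
w_3 = (2.49 − 0.48)/2 = 1.005 m; q_3 = 0.94 × 0.72 × 1.005 = 0.6802 m³/s
w_4 = (4.77 − 1.52)/2 = 1.625 m; q_4 = 1.18 × 0.72 × 1.625 = 1.381 m³/s
w_5 = (5.53 − 2.49)/2 = 1.52 m; q_5 = 1.06 × 0.56 × 1.52 = 0.9023 m³/s
w_6 = (6.79 − 4.77)/2 = 1.01 m; q_6 = 1.13 × 0.68 × 1.01 = 0.7761 m³/s
Stations 1, 7 contribute zero (depth or velocity is 0).
Q = Σ qᵢ = 3.887 m³/s

3.89 m³/s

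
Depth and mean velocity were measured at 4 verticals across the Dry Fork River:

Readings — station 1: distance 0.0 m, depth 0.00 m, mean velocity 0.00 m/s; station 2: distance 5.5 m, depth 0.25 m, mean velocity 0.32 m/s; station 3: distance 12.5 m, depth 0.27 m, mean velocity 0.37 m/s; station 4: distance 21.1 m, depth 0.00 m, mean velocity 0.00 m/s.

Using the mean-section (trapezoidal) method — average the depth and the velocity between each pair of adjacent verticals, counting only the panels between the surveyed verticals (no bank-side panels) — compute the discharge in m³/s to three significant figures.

Panel 1-2: Δb = 5.5 m, d̄ = (0.00+0.25)/2 = 0.125, v̄ = (0.00+0.32)/2 = 0.16 → q = 5.5×0.125×0.16 = 0.1100 m³/s
Panel 2-3: Δb = 7 m, d̄ = (0.25+0.27)/2 = 0.26, v̄ = (0.32+0.37)/2 = 0.345 → q = 7×0.26×0.345 = 0.6279 m³/s
Panel 3-4: Δb = 8.6 m, d̄ = (0.27+0.00)/2 = 0.135, v̄ = (0.37+0.00)/2 = 0.185 → q = 8.6×0.135×0.185 = 0.2148 m³/s
Q = Σ q = 0.9527 m³/s

0.953 m³/s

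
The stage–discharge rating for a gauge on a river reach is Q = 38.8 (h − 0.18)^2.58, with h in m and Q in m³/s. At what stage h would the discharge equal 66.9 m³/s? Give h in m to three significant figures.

h − h₀ = (Q/C)^(1/b) = (66.9/38.8)^(1/2.58) = 1.235 m
h = 0.18 + 1.235 = 1.415 m

1.42 m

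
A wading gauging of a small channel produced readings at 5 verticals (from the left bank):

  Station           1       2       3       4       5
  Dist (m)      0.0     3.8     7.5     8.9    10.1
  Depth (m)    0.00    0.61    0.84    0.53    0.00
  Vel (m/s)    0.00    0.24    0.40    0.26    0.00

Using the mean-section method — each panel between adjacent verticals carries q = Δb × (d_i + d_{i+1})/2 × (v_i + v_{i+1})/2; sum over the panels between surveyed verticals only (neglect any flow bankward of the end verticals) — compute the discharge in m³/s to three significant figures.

1.36 m³/s

Panel 1-2: Δb = 3.8 m, d̄ = (0.00+0.61)/2 = 0.305, v̄ = (0.00+0.24)/2 = 0.12 → q = 3.8×0.305×0.12 = 0.1391 m³/s
Panel 2-3: Δb = 3.7 m, d̄ = (0.61+0.84)/2 = 0.725, v̄ = (0.24+0.40)/2 = 0.32 → q = 3.7×0.725×0.32 = 0.8584 m³/s
Panel 3-4: Δb = 1.4 m, d̄ = (0.84+0.53)/2 = 0.685, v̄ = (0.40+0.26)/2 = 0.33 → q = 1.4×0.685×0.33 = 0.3165 m³/s
Panel 4-5: Δb = 1.2 m, d̄ = (0.53+0.00)/2 = 0.265, v̄ = (0.26+0.00)/2 = 0.13 → q = 1.2×0.265×0.13 = 0.04134 m³/s
Q = Σ q = 1.355 m³/s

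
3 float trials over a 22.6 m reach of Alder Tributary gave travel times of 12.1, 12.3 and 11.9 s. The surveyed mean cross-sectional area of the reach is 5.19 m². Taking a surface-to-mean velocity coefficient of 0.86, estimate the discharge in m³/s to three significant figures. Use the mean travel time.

t̄ = (12.1 + 12.3 + 11.9) / 3 = 12.1 s
v_surface = L / t̄ = 22.6 / 12.1 = 1.868 m/s
v_mean = 0.86 × 1.868 = 1.606 m/s
Q = A × v_mean = 5.19 × 1.606 = 8.337 m³/s

8.34 m³/s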